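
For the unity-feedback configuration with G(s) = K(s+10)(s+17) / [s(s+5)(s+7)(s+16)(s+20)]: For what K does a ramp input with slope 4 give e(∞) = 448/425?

250

The open loop has one pole at the origin → type 1 system.
K_v = lim_{s→0} s·G(s) = K·10·17 / (5·7·16·20) = (17/1120)·K.
e_ss = 4/K_v = 448/425 ⇒ K_v = 425/112 ⇒ K = (425/112)/(17/1120) = 250.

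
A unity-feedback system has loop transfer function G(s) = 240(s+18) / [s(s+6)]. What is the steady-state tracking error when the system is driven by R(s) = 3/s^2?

1/240

The open loop has one pole at the origin → type 1 system.
K_v = lim_{s→0} s·G(s) = 240·18 / (6) = 720.
e_ss = 3/K_v = 3/720 = 1/240.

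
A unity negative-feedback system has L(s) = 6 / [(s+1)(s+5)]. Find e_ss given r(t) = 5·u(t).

System type = 0 (no poles at s=0).
K_p = lim_{s→0} L(s) = 6 / (1·5) = 1.2.
e_ss = 5/(1 + K_p) = 5/2.2 = 25/11.

25/11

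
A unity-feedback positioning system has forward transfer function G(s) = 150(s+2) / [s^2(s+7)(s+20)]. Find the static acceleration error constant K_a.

The open loop has two poles at the origin → type 2 system.
K_a = lim_{s→0} s^2·G(s) = 150·2 / (7·20) = 15/7.

15/7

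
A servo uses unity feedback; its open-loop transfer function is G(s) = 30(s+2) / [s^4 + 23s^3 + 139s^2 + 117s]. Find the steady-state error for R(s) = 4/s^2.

7.8

The denominator has no term below 117s — 1 pole at s=0, type 1.
K_v = lim_{s→0} s·G(s) = 30·2 / 117 = 20/39.
e_ss = 4/K_v = 4/(20/39) = 7.8.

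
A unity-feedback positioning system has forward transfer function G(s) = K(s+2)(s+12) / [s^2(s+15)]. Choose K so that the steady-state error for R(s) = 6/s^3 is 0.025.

The open loop has two poles at the origin → type 2 system.
K_a = lim_{s→0} s^2·G(s) = K·2·12 / (15) = 1.6·K.
e_ss = 6/K_a = 0.025 ⇒ K_a = 240 ⇒ K = 240/1.6 = 150.

150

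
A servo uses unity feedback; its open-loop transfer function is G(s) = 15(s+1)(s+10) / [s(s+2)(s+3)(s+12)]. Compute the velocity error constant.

25/12

The open loop has one pole at the origin → type 1 system.
K_v = lim_{s→0} s·G(s) = 15·1·10 / (2·3·12) = 25/12.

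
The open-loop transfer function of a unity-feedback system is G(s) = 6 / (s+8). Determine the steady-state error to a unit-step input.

System type = 0 (no poles at s=0).
K_p = lim_{s→0} G(s) = 6 / (8) = 0.75.
e_ss = 1/(1 + K_p) = 1/1.75 = 4/7.

4/7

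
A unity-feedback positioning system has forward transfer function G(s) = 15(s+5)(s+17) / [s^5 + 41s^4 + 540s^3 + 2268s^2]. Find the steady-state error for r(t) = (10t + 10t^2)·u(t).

3024/85

Factoring s^2 from the denominator leaves a polynomial with constant term 2268, so the system is type 2. Taking each input component in turn:
  • 10t: tracked with zero error.
  • 10t^2: e_ss = 20/K_a with K_a=425/756 → 3024/85.
Total e_ss = 3024/85.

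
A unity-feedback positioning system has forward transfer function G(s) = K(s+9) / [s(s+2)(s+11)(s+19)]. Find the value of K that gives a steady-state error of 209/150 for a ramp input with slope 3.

100

The open loop has one pole at the origin → type 1 system.
K_v = lim_{s→0} s·G(s) = K·9 / (2·11·19) = (9/418)·K.
e_ss = 3/K_v = 209/150 ⇒ K_v = 450/209 ⇒ K = (450/209)/(9/418) = 100.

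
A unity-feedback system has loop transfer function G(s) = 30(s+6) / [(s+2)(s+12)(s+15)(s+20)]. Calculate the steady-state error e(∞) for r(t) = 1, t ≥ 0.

G(s) has no factors of s in the denominator, so the system is type 0.
K_p = lim_{s→0} G(s) = 30·6 / (2·12·15·20) = 0.025.
e_ss = 1/(1 + K_p) = 1/1.025 = 40/41.

40/41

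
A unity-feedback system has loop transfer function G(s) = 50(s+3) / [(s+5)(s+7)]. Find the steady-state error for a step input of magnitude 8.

G(s) has no factors of s in the denominator, so the system is type 0.
K_p = lim_{s→0} G(s) = 50·3 / (5·7) = 30/7.
e_ss = 8/(1 + K_p) = 8/(37/7) = 56/37.

56/37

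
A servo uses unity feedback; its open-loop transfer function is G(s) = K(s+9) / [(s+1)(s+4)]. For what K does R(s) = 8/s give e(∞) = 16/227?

The open loop has no poles at the origin → type 0 system.
K_p = lim_{s→0} G(s) = K·9 / (1·4) = 2.25·K.
e_ss = 8/(1 + K_p) = 16/227 ⇒ 1 + 2.25·K = 113.5 ⇒ K = 50.

50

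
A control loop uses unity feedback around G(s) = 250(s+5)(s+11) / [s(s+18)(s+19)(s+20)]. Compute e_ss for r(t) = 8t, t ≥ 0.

G(s) has one factor of s in the denominator, so the system is type 1.
K_v = lim_{s→0} s·G(s) = 250·5·11 / (18·19·20) = 1375/684.
e_ss = 8/K_v = 8/(1375/684) = 5472/1375.

5472/1375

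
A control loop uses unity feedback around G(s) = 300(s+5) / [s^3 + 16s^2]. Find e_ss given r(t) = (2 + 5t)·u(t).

0

Factoring s^2 from the denominator leaves a polynomial with constant term 16, so the system is type 2. By superposition:
  • 2: tracked with zero error.
  • 5t: tracked with zero error.
Total e_ss = 0.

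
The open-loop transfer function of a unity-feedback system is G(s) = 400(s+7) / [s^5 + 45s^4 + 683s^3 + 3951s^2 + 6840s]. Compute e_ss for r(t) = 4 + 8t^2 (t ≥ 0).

infinity

Lowest-order denominator term is 6840s, so the open loop has 1 pole at the origin → type 1 system. By superposition:
  • 4: tracked with zero error.
  • 8t^2: a type-1 system cannot track it, e_ss → ∞.
The unbounded component dominates.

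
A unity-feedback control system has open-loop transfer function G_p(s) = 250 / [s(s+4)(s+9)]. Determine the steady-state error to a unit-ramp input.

System type = 1 (one pole at s=0).
K_v = lim_{s→0} s·G_p(s) = 250 / (4·9) = 125/18.
e_ss = 1/K_v = 1/(125/18) = 0.144.

0.144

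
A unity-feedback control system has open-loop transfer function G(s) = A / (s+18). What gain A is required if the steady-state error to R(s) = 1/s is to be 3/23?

120

System type = 0 (no poles at s=0).
K_p = lim_{s→0} G(s) = A / (18) = (1/18)·A.
e_ss = 1/(1 + K_p) = 3/23 ⇒ 1 + (1/18)·A = 23/3 ⇒ A = 120.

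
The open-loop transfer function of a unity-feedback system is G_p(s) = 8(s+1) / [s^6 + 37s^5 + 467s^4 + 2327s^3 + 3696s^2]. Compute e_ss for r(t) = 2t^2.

Lowest-order denominator term is 3696s^2, so the open loop has 2 poles at the origin → type 2 system.
K_a = lim_{s→0} s^2·G_p(s) = 8·1 / 3696 = 1/462.
r(t) = 2t^2 gives R(s) = 4/s^3.
e_ss = 4/K_a = 4/(1/462) = 1848.

1848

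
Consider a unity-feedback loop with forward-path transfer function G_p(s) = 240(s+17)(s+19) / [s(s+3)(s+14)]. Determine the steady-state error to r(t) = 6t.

21/6460

One free integrator in G_p(s): this is a type 1 system.
K_v = lim_{s→0} s·G_p(s) = 240·17·19 / (3·14) = 12920/7.
e_ss = 6/K_v = 6/(12920/7) = 21/6460.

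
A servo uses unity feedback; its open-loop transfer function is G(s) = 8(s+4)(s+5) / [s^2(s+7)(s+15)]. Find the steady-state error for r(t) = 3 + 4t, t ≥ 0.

0

G(s) has two factors of s in the denominator, so the system is type 2. Treating each term separately:
  • 3: tracked with zero error.
  • 4t: tracked with zero error.
Total e_ss = 0.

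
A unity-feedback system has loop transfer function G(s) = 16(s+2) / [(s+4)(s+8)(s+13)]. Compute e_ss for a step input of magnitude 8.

52/7

No free integrators in G(s): this is a type 0 system.
K_p = lim_{s→0} G(s) = 16·2 / (4·8·13) = 1/13.
e_ss = 8/(1 + K_p) = 8/(14/13) = 52/7.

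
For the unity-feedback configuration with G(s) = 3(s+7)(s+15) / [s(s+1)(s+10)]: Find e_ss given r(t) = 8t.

16/63

G(s) has one factor of s in the denominator, so the system is type 1.
K_v = lim_{s→0} s·G(s) = 3·7·15 / (1·10) = 31.5.
e_ss = 8/K_v = 8/31.5 = 16/63.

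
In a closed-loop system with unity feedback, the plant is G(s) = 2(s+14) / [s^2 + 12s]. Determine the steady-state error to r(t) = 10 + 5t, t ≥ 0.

The denominator has no term below 12s — 1 pole at s=0, type 1. Taking each input component in turn:
  • 10: tracked with zero error.
  • 5t: e_ss = 5/K_v with K_v=7/3 → 15/7.
Total e_ss = 15/7.

15/7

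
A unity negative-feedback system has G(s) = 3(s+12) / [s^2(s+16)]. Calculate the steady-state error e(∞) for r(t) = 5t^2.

The open loop has two poles at the origin → type 2 system.
K_a = lim_{s→0} s^2·G(s) = 3·12 / (16) = 2.25.
r(t) = 5t^2 gives R(s) = 10/s^3.
e_ss = 10/K_a = 10/2.25 = 40/9.

40/9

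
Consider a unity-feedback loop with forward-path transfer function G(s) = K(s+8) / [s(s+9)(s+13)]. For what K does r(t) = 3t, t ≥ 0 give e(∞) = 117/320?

120

System type = 1 (one pole at s=0).
K_v = lim_{s→0} s·G(s) = K·8 / (9·13) = (8/117)·K.
e_ss = 3/K_v = 117/320 ⇒ K_v = 320/39 ⇒ K = (320/39)/(8/117) = 120.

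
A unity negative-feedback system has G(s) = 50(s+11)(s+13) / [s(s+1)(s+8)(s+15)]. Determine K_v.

715/12

The open loop has one pole at the origin → type 1 system.
K_v = lim_{s→0} s·G(s) = 50·11·13 / (1·8·15) = 715/12.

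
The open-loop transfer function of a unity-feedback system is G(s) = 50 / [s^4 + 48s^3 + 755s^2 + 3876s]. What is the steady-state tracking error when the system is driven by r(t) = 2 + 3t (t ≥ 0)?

232.56

The denominator has no term below 3876s — 1 pole at s=0, type 1. Taking each input component in turn:
  • 2: tracked with zero error.
  • 3t: e_ss = 3/K_v with K_v=25/1938 → 232.56.
Total e_ss = 232.56.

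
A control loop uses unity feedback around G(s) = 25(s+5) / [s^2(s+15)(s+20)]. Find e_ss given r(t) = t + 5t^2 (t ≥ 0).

Two free integrators in G(s): this is a type 2 system. By superposition:
  • t: tracked with zero error.
  • 5t^2: e_ss = 10/K_a with K_a=5/12 → 24.
Total e_ss = 24.

24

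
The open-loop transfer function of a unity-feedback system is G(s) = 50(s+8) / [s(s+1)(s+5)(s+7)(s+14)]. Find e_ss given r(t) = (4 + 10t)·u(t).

System type = 1 (one pole at s=0). Treating each term separately:
  • 4: tracked with zero error.
  • 10t: e_ss = 10/K_v with K_v=40/49 → 12.25.
Total e_ss = 12.25.

12.25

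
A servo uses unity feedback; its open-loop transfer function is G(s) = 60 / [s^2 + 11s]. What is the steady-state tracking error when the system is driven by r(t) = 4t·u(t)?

Lowest-order denominator term is 11s, so the open loop has 1 pole at the origin → type 1 system.
K_v = lim_{s→0} s·G(s) = 60 / 11 = 60/11.
e_ss = 4/K_v = 4/(60/11) = 11/15.

11/15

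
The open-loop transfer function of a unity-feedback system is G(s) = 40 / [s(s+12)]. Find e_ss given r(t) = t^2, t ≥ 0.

infinity

System type = 1 (one pole at s=0).
For a type-1 system K_a = 0, so e_ss to a parabolic input is unbounded.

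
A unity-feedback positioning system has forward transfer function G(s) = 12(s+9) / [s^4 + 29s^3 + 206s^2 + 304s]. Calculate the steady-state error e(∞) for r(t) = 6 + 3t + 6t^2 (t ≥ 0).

Lowest-order denominator term is 304s, so the open loop has 1 pole at the origin → type 1 system. Treating each term separately:
  • 6: tracked with zero error.
  • 3t: e_ss = 3/K_v with K_v=27/76 → 76/9.
  • 6t^2: a type-1 system cannot track it, e_ss → ∞.
The unbounded component dominates.

infinity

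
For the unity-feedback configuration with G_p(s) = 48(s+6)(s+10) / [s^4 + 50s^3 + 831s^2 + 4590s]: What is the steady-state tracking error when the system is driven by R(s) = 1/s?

0

Lowest-order denominator term is 4590s, so the open loop has 1 pole at the origin → type 1 system.
A type-1 system has K_p = ∞, so it tracks a step input with zero steady-state error.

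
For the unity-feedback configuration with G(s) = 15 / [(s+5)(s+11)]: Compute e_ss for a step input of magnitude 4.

22/7

No free integrators in G(s): this is a type 0 system.
K_p = lim_{s→0} G(s) = 15 / (5·11) = 3/11.
e_ss = 4/(1 + K_p) = 4/(14/11) = 22/7.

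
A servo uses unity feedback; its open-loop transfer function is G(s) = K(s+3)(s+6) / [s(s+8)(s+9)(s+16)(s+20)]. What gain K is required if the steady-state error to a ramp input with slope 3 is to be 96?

The open loop has one pole at the origin → type 1 system.
K_v = lim_{s→0} s·G(s) = K·3·6 / (8·9·16·20) = (1/1280)·K.
e_ss = 3/K_v = 96 ⇒ K_v = 1/32 ⇒ K = (1/32)/(1/1280) = 40.

40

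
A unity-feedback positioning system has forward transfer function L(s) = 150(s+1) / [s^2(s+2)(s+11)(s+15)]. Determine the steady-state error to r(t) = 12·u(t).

0

Two free integrators in L(s): this is a type 2 system.
A type-2 system has K_p = ∞, so it tracks a step input with zero steady-state error.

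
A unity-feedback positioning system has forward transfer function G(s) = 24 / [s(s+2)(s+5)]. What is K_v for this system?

2.4

G(s) has one factor of s in the denominator, so the system is type 1.
K_v = lim_{s→0} s·G(s) = 24 / (2·5) = 2.4.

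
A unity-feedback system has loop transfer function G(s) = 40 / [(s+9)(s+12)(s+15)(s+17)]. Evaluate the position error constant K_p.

2/1377

No free integrators in G(s): this is a type 0 system.
K_p = lim_{s→0} G(s) = 40 / (9·12·15·17) = 2/1377.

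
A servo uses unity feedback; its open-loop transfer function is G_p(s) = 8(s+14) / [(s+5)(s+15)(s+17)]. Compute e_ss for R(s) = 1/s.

1275/1387

The open loop has no poles at the origin → type 0 system.
K_p = lim_{s→0} G_p(s) = 8·14 / (5·15·17) = 112/1275.
e_ss = 1/(1 + K_p) = 1/(1387/1275) = 1275/1387.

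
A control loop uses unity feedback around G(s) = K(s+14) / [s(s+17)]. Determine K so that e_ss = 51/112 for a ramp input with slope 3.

G(s) has one factor of s in the denominator, so the system is type 1.
K_v = lim_{s→0} s·G(s) = K·14 / (17) = (14/17)·K.
e_ss = 3/K_v = 51/112 ⇒ K_v = 112/17 ⇒ K = (112/17)/(14/17) = 8.

8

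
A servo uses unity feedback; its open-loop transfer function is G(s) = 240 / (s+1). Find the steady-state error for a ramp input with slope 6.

No free integrators in G(s): this is a type 0 system.
For a type-0 system K_v = 0, so e_ss to a ramp input is unbounded.

infinity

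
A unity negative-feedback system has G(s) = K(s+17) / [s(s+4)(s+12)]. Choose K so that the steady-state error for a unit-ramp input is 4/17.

12

One free integrator in G(s): this is a type 1 system.
K_v = lim_{s→0} s·G(s) = K·17 / (4·12) = (17/48)·K.
e_ss = 1/K_v = 4/17 ⇒ K_v = 4.25 ⇒ K = 4.25/(17/48) = 12.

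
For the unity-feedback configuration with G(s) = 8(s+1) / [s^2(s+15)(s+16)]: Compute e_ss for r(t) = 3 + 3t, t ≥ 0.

System type = 2 (two poles at s=0). Taking each input component in turn:
  • 3: tracked with zero error.
  • 3t: tracked with zero error.
Total e_ss = 0.

0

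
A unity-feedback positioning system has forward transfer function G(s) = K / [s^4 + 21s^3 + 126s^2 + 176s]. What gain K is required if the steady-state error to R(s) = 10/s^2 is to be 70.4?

The denominator has no term below 176s — 1 pole at s=0, type 1.
K_v = lim_{s→0} s·G(s) = K / 176 = (1/176)·K.
e_ss = 10/K_v = 70.4 ⇒ K_v = 25/176 ⇒ K = (25/176)/(1/176) = 25.

25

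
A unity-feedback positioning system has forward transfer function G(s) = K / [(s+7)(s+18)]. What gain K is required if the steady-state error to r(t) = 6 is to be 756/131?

5

G(s) has no factors of s in the denominator, so the system is type 0.
K_p = lim_{s→0} G(s) = K / (7·18) = (1/126)·K.
e_ss = 6/(1 + K_p) = 756/131 ⇒ 1 + (1/126)·K = 131/126 ⇒ K = 5.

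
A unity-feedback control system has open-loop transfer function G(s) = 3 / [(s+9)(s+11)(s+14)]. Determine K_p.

1/462

No free integrators in G(s): this is a type 0 system.
K_p = lim_{s→0} G(s) = 3 / (9·11·14) = 1/462.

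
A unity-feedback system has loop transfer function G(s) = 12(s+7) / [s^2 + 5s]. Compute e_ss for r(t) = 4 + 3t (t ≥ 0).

5/28

Factoring s from the denominator leaves a polynomial with constant term 5, so the system is type 1. Treating each term separately:
  • 4: tracked with zero error.
  • 3t: e_ss = 3/K_v with K_v=16.8 → 5/28.
Total e_ss = 5/28.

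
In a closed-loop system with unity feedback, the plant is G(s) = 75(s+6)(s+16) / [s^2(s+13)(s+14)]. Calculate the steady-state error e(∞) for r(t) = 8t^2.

91/225

System type = 2 (two poles at s=0).
K_a = lim_{s→0} s^2·G(s) = 75·6·16 / (13·14) = 3600/91.
r(t) = 8t^2 gives R(s) = 16/s^3.
e_ss = 16/K_a = 16/(3600/91) = 91/225.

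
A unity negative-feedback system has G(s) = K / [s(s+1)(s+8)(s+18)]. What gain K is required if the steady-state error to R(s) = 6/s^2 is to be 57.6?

15

The open loop has one pole at the origin → type 1 system.
K_v = lim_{s→0} s·G(s) = K / (1·8·18) = (1/144)·K.
e_ss = 6/K_v = 57.6 ⇒ K_v = 5/48 ⇒ K = (5/48)/(1/144) = 15.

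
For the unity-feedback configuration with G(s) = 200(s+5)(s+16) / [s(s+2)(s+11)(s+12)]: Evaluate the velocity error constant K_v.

2000/33

One free integrator in G(s): this is a type 1 system.
K_v = lim_{s→0} s·G(s) = 200·5·16 / (2·11·12) = 2000/33.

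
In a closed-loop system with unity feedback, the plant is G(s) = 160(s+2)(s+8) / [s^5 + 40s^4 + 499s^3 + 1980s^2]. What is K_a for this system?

Lowest-order denominator term is 1980s^2, so the open loop has 2 poles at the origin → type 2 system.
K_a = lim_{s→0} s^2·G(s) = 160·2·8 / 1980 = 128/99.

128/99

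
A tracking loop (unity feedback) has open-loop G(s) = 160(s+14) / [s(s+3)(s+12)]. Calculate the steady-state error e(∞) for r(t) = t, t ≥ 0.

The open loop has one pole at the origin → type 1 system.
K_v = lim_{s→0} s·G(s) = 160·14 / (3·12) = 560/9.
e_ss = 1/K_v = 1/(560/9) = 9/560.

9/560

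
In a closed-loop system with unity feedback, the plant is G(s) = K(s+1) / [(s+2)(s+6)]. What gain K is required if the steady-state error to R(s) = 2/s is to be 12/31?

50

The open loop has no poles at the origin → type 0 system.
K_p = lim_{s→0} G(s) = K·1 / (2·6) = (1/12)·K.
e_ss = 2/(1 + K_p) = 12/31 ⇒ 1 + (1/12)·K = 31/6 ⇒ K = 50.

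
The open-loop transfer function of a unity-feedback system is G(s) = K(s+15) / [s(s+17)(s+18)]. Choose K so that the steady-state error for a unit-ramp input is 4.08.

5

One free integrator in G(s): this is a type 1 system.
K_v = lim_{s→0} s·G(s) = K·15 / (17·18) = (5/102)·K.
e_ss = 1/K_v = 4.08 ⇒ K_v = 25/102 ⇒ K = (25/102)/(5/102) = 5.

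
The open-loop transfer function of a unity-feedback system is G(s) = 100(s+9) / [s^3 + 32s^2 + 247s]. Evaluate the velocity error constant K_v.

Lowest-order denominator term is 247s, so the open loop has 1 pole at the origin → type 1 system.
K_v = lim_{s→0} s·G(s) = 100·9 / 247 = 900/247.

900/247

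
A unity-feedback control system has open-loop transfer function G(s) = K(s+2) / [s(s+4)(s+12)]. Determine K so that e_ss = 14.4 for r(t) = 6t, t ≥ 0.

The open loop has one pole at the origin → type 1 system.
K_v = lim_{s→0} s·G(s) = K·2 / (4·12) = (1/24)·K.
e_ss = 6/K_v = 14.4 ⇒ K_v = 5/12 ⇒ K = (5/12)/(1/24) = 10.

10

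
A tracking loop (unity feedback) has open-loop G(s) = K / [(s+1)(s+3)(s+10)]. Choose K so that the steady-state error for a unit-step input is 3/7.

The open loop has no poles at the origin → type 0 system.
K_p = lim_{s→0} G(s) = K / (1·3·10) = (1/30)·K.
e_ss = 1/(1 + K_p) = 3/7 ⇒ 1 + (1/30)·K = 7/3 ⇒ K = 40.

40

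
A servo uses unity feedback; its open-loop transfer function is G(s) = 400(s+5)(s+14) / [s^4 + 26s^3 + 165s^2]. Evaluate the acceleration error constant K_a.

5600/33

Lowest-order denominator term is 165s^2, so the open loop has 2 poles at the origin → type 2 system.
K_a = lim_{s→0} s^2·G(s) = 400·5·14 / 165 = 5600/33.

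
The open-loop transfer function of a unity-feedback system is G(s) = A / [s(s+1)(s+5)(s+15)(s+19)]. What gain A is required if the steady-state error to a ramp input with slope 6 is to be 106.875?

The open loop has one pole at the origin → type 1 system.
K_v = lim_{s→0} s·G(s) = A / (1·5·15·19) = (1/1425)·A.
e_ss = 6/K_v = 106.875 ⇒ K_v = 16/285 ⇒ A = (16/285)/(1/1425) = 80.

80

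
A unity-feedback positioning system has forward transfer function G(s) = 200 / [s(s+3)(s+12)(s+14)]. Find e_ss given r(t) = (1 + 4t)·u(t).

10.08

One free integrator in G(s): this is a type 1 system. By superposition:
  • 1: tracked with zero error.
  • 4t: e_ss = 4/K_v with K_v=25/63 → 10.08.
Total e_ss = 10.08.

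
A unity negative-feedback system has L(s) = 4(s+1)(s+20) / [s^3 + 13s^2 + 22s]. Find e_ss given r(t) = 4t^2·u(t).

infinity

Lowest-order denominator term is 22s, so the open loop has 1 pole at the origin → type 1 system.
K_a = lim_{s→0} s^2·L(s) = 0; the steady-state error to this parabolic input grows without bound.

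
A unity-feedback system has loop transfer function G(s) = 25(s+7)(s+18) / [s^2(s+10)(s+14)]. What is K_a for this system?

22.5

Two free integrators in G(s): this is a type 2 system.
K_a = lim_{s→0} s^2·G(s) = 25·7·18 / (10·14) = 22.5.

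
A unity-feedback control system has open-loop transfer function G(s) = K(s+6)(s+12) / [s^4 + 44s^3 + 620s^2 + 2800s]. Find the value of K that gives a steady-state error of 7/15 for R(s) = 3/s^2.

Factoring s from the denominator leaves a polynomial with constant term 2800, so the system is type 1.
K_v = lim_{s→0} s·G(s) = K·6·12 / 2800 = (9/350)·K.
e_ss = 3/K_v = 7/15 ⇒ K_v = 45/7 ⇒ K = (45/7)/(9/350) = 250.

250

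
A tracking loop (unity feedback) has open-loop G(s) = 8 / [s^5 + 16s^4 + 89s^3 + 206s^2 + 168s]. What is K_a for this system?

The denominator has no term below 168s — 1 pole at s=0, type 1.
K_a = lim_{s→0} s^2·G(s) = 0 (the extra factor of s kills the finite limit).

0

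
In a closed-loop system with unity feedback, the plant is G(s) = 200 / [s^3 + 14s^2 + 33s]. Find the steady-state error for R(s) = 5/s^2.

The denominator has no term below 33s — 1 pole at s=0, type 1.
K_v = lim_{s→0} s·G(s) = 200 / 33 = 200/33.
e_ss = 5/K_v = 5/(200/33) = 0.825.

0.825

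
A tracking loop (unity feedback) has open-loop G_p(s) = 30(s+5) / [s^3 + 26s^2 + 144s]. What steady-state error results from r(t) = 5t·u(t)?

4.8

Factoring s from the denominator leaves a polynomial with constant term 144, so the system is type 1.
K_v = lim_{s→0} s·G_p(s) = 30·5 / 144 = 25/24.
e_ss = 5/K_v = 5/(25/24) = 4.8.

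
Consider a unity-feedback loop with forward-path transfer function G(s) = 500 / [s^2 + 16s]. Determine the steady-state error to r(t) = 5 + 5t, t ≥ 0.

0.16

The denominator has no term below 16s — 1 pole at s=0, type 1. By superposition:
  • 5: tracked with zero error.
  • 5t: e_ss = 5/K_v with K_v=31.25 → 0.16.
Total e_ss = 0.16.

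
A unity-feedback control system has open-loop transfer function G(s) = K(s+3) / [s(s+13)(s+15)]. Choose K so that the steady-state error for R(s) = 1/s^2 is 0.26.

250

The open loop has one pole at the origin → type 1 system.
K_v = lim_{s→0} s·G(s) = K·3 / (13·15) = (1/65)·K.
e_ss = 1/K_v = 0.26 ⇒ K_v = 50/13 ⇒ K = (50/13)/(1/65) = 250.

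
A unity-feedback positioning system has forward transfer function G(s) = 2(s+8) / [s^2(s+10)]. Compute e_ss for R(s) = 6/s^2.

0

Two free integrators in G(s): this is a type 2 system.
A type-2 system has K_v = ∞, so it tracks a ramp input with zero steady-state error.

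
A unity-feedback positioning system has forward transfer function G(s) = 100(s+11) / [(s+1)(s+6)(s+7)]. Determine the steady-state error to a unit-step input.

21/571

System type = 0 (no poles at s=0).
K_p = lim_{s→0} G(s) = 100·11 / (1·6·7) = 550/21.
e_ss = 1/(1 + K_p) = 1/(571/21) = 21/571.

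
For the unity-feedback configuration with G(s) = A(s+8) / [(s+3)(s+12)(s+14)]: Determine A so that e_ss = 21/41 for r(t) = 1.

No free integrators in G(s): this is a type 0 system.
K_p = lim_{s→0} G(s) = A·8 / (3·12·14) = (1/63)·A.
e_ss = 1/(1 + K_p) = 21/41 ⇒ 1 + (1/63)·A = 41/21 ⇒ A = 60.

60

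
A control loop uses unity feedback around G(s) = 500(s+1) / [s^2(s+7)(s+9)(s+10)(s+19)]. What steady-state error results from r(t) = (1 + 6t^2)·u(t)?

System type = 2 (two poles at s=0). Treating each term separately:
  • 1: tracked with zero error.
  • 6t^2: e_ss = 12/K_a with K_a=50/1197 → 287.28.
Total e_ss = 287.28.

287.28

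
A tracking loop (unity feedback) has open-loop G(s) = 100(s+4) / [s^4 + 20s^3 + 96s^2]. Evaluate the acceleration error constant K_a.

25/6

Factoring s^2 from the denominator leaves a polynomial with constant term 96, so the system is type 2.
K_a = lim_{s→0} s^2·G(s) = 100·4 / 96 = 25/6.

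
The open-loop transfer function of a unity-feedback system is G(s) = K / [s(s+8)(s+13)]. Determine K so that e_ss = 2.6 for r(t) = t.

G(s) has one factor of s in the denominator, so the system is type 1.
K_v = lim_{s→0} s·G(s) = K / (8·13) = (1/104)·K.
e_ss = 1/K_v = 2.6 ⇒ K_v = 5/13 ⇒ K = (5/13)/(1/104) = 40.

40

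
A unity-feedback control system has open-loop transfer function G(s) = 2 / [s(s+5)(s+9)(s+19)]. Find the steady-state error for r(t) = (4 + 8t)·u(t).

The open loop has one pole at the origin → type 1 system. By superposition:
  • 4: tracked with zero error.
  • 8t: e_ss = 8/K_v with K_v=2/855 → 3420.
Total e_ss = 3420.

3420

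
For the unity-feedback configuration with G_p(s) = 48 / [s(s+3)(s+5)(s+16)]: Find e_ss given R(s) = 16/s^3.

infinity

System type = 1 (one pole at s=0).
For a type-1 system K_a = 0, so e_ss to a parabolic input is unbounded.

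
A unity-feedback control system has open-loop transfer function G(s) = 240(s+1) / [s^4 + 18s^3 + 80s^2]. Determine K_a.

The denominator has no term below 80s^2 — 2 poles at s=0, type 2.
K_a = lim_{s→0} s^2·G(s) = 240·1 / 80 = 3.

3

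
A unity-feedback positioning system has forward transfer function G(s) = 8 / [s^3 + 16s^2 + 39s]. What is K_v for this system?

Factoring s from the denominator leaves a polynomial with constant term 39, so the system is type 1.
K_v = lim_{s→0} s·G(s) = 8 / 39 = 8/39.

8/39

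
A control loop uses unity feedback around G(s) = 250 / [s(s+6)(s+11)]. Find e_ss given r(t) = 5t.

One free integrator in G(s): this is a type 1 system.
K_v = lim_{s→0} s·G(s) = 250 / (6·11) = 125/33.
e_ss = 5/K_v = 5/(125/33) = 1.32.

1.32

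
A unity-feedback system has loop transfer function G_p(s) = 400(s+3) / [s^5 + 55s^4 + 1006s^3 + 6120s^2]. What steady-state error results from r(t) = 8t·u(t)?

0

Factoring s^2 from the denominator leaves a polynomial with constant term 6120, so the system is type 2.
A type-2 system has K_v = ∞, so it tracks a ramp input with zero steady-state error.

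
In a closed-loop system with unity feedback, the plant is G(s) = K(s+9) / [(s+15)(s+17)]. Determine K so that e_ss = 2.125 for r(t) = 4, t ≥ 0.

25

System type = 0 (no poles at s=0).
K_p = lim_{s→0} G(s) = K·9 / (15·17) = (3/85)·K.
e_ss = 4/(1 + K_p) = 2.125 ⇒ 1 + (3/85)·K = 32/17 ⇒ K = 25.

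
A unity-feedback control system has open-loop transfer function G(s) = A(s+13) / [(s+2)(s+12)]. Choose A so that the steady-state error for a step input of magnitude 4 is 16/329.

150

No free integrators in G(s): this is a type 0 system.
K_p = lim_{s→0} G(s) = A·13 / (2·12) = (13/24)·A.
e_ss = 4/(1 + K_p) = 16/329 ⇒ 1 + (13/24)·A = 82.25 ⇒ A = 150.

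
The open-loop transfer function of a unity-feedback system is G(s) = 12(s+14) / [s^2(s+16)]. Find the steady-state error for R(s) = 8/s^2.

System type = 2 (two poles at s=0).
A type-2 system has K_v = ∞, so it tracks a ramp input with zero steady-state error.

0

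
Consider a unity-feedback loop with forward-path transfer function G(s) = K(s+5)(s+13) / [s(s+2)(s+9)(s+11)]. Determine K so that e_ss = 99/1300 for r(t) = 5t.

The open loop has one pole at the origin → type 1 system.
K_v = lim_{s→0} s·G(s) = K·5·13 / (2·9·11) = (65/198)·K.
e_ss = 5/K_v = 99/1300 ⇒ K_v = 6500/99 ⇒ K = (6500/99)/(65/198) = 200.

200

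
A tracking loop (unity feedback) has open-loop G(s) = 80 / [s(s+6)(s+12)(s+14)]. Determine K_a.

G(s) has one factor of s in the denominator, so the system is type 1.
K_a = lim_{s→0} s^2·G(s) = 0 (the extra factor of s kills the finite limit).

0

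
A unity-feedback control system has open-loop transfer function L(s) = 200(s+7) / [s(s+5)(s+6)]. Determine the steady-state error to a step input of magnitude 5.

0

L(s) has one factor of s in the denominator, so the system is type 1.
K_p = ∞ for a type-1 system; e_ss to a step is zero.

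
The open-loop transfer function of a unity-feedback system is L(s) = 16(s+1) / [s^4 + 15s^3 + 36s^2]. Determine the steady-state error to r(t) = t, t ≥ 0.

0

Lowest-order denominator term is 36s^2, so the open loop has 2 poles at the origin → type 2 system.
A type-2 system has K_v = ∞, so it tracks a ramp input with zero steady-state error.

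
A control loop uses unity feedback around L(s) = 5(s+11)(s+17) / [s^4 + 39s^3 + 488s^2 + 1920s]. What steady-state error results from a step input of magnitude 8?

Lowest-order denominator term is 1920s, so the open loop has 1 pole at the origin → type 1 system.
K_p = ∞ for a type-1 system; e_ss to a step is zero.

0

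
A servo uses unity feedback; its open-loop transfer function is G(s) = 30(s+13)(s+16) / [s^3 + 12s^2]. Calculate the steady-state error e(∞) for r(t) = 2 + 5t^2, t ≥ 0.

1/52

Lowest-order denominator term is 12s^2, so the open loop has 2 poles at the origin → type 2 system. By superposition:
  • 2: tracked with zero error.
  • 5t^2: e_ss = 10/K_a with K_a=520 → 1/52.
Total e_ss = 1/52.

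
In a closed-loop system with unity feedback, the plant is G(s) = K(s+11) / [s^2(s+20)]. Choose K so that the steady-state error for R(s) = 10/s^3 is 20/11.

System type = 2 (two poles at s=0).
K_a = lim_{s→0} s^2·G(s) = K·11 / (20) = 0.55·K.
e_ss = 10/K_a = 20/11 ⇒ K_a = 5.5 ⇒ K = 5.5/0.55 = 10.

10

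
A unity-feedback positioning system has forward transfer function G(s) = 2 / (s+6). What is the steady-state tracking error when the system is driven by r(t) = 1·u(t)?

G(s) has no factors of s in the denominator, so the system is type 0.
K_p = lim_{s→0} G(s) = 2 / (6) = 1/3.
e_ss = 1/(1 + K_p) = 1/(4/3) = 0.75.

0.75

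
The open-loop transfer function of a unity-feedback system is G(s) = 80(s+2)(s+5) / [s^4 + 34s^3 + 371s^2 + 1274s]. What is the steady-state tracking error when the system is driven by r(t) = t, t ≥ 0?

1.5925

The denominator has no term below 1274s — 1 pole at s=0, type 1.
K_v = lim_{s→0} s·G(s) = 80·2·5 / 1274 = 400/637.
e_ss = 1/K_v = 1/(400/637) = 1.5925.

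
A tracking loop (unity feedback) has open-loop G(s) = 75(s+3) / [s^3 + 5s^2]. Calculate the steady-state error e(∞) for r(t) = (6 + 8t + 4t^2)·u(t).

8/45

Lowest-order denominator term is 5s^2, so the open loop has 2 poles at the origin → type 2 system. Treating each term separately:
  • 6: tracked with zero error.
  • 8t: tracked with zero error.
  • 4t^2: e_ss = 8/K_a with K_a=45 → 8/45.
Total e_ss = 8/45.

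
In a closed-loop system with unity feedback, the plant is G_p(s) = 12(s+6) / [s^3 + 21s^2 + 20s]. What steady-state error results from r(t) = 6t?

Factoring s from the denominator leaves a polynomial with constant term 20, so the system is type 1.
K_v = lim_{s→0} s·G_p(s) = 12·6 / 20 = 3.6.
e_ss = 6/K_v = 6/3.6 = 5/3.

5/3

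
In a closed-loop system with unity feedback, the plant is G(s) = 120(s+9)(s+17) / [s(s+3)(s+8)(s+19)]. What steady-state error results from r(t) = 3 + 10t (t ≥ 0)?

One free integrator in G(s): this is a type 1 system. By superposition:
  • 3: tracked with zero error.
  • 10t: e_ss = 10/K_v with K_v=765/19 → 38/153.
Total e_ss = 38/153.

38/153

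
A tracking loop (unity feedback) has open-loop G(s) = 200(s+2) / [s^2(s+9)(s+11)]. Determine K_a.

400/99

Two free integrators in G(s): this is a type 2 system.
K_a = lim_{s→0} s^2·G(s) = 200·2 / (9·11) = 400/99.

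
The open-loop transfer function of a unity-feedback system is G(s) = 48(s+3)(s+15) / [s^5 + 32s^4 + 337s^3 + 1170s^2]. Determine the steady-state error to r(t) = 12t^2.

Lowest-order denominator term is 1170s^2, so the open loop has 2 poles at the origin → type 2 system.
K_a = lim_{s→0} s^2·G(s) = 48·3·15 / 1170 = 24/13.
r(t) = 12t^2 gives R(s) = 24/s^3.
e_ss = 24/K_a = 24/(24/13) = 13.

13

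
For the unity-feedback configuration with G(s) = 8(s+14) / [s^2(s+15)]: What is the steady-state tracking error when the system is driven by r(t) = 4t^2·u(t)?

Two free integrators in G(s): this is a type 2 system.
K_a = lim_{s→0} s^2·G(s) = 8·14 / (15) = 112/15.
r(t) = 4t^2 gives R(s) = 8/s^3.
e_ss = 8/K_a = 8/(112/15) = 15/14.

15/14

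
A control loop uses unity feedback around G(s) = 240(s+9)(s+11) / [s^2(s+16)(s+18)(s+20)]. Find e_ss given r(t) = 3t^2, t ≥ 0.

16/11

G(s) has two factors of s in the denominator, so the system is type 2.
K_a = lim_{s→0} s^2·G(s) = 240·9·11 / (16·18·20) = 4.125.
r(t) = 3t^2 gives R(s) = 6/s^3.
e_ss = 6/K_a = 6/4.125 = 16/11.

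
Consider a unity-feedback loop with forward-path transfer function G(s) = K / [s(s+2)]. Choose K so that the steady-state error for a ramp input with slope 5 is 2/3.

G(s) has one factor of s in the denominator, so the system is type 1.
K_v = lim_{s→0} s·G(s) = K / (2) = 0.5·K.
e_ss = 5/K_v = 2/3 ⇒ K_v = 7.5 ⇒ K = 7.5/0.5 = 15.

15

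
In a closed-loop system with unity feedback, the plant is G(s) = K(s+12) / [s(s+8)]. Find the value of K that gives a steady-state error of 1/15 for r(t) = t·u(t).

10

The open loop has one pole at the origin → type 1 system.
K_v = lim_{s→0} s·G(s) = K·12 / (8) = 1.5·K.
e_ss = 1/K_v = 1/15 ⇒ K_v = 15 ⇒ K = 15/1.5 = 10.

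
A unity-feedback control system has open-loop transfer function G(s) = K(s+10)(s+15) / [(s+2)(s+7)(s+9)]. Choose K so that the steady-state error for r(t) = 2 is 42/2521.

100

System type = 0 (no poles at s=0).
K_p = lim_{s→0} G(s) = K·10·15 / (2·7·9) = (25/21)·K.
e_ss = 2/(1 + K_p) = 42/2521 ⇒ 1 + (25/21)·K = 2521/21 ⇒ K = 100.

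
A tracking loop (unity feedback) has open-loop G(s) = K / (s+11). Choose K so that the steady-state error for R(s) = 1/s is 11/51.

The open loop has no poles at the origin → type 0 system.
K_p = lim_{s→0} G(s) = K / (11) = (1/11)·K.
e_ss = 1/(1 + K_p) = 11/51 ⇒ 1 + (1/11)·K = 51/11 ⇒ K = 40.

40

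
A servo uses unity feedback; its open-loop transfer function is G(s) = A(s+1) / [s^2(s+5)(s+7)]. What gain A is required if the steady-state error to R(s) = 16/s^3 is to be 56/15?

150

Two free integrators in G(s): this is a type 2 system.
K_a = lim_{s→0} s^2·G(s) = A·1 / (5·7) = (1/35)·A.
e_ss = 16/K_a = 56/15 ⇒ K_a = 30/7 ⇒ A = (30/7)/(1/35) = 150.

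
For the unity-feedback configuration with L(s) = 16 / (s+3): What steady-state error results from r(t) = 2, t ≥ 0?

6/19

L(s) has no factors of s in the denominator, so the system is type 0.
K_p = lim_{s→0} L(s) = 16 / (3) = 16/3.
e_ss = 2/(1 + K_p) = 2/(19/3) = 6/19.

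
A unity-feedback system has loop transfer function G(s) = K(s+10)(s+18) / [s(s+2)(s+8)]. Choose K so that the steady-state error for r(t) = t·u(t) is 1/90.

8

One free integrator in G(s): this is a type 1 system.
K_v = lim_{s→0} s·G(s) = K·10·18 / (2·8) = 11.25·K.
e_ss = 1/K_v = 1/90 ⇒ K_v = 90 ⇒ K = 90/11.25 = 8.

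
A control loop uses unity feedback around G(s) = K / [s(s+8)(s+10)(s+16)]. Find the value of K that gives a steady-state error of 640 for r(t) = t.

2

G(s) has one factor of s in the denominator, so the system is type 1.
K_v = lim_{s→0} s·G(s) = K / (8·10·16) = (1/1280)·K.
e_ss = 1/K_v = 640 ⇒ K_v = 1/640 ⇒ K = (1/640)/(1/1280) = 2.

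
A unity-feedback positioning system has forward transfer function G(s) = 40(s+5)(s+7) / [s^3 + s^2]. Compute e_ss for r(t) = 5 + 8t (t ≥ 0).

0

The denominator has no term below s^2 — 2 poles at s=0, type 2. Taking each input component in turn:
  • 5: tracked with zero error.
  • 8t: tracked with zero error.
Total e_ss = 0.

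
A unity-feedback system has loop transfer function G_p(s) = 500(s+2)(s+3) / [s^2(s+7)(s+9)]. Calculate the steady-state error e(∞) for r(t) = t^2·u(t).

0.042

Two free integrators in G_p(s): this is a type 2 system.
K_a = lim_{s→0} s^2·G_p(s) = 500·2·3 / (7·9) = 1000/21.
r(t) = t^2 gives R(s) = 2/s^3.
e_ss = 2/K_a = 2/(1000/21) = 0.042.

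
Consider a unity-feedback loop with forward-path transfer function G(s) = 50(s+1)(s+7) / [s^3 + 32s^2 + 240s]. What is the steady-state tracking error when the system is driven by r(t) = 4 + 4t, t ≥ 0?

The denominator has no term below 240s — 1 pole at s=0, type 1. By superposition:
  • 4: tracked with zero error.
  • 4t: e_ss = 4/K_v with K_v=35/24 → 96/35.
Total e_ss = 96/35.

96/35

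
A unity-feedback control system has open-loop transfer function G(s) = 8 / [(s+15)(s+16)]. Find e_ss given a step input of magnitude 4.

System type = 0 (no poles at s=0).
K_p = lim_{s→0} G(s) = 8 / (15·16) = 1/30.
e_ss = 4/(1 + K_p) = 4/(31/30) = 120/31.

120/31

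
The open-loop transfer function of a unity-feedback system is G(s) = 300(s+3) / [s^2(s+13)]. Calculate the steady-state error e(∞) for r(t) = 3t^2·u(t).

13/150

System type = 2 (two poles at s=0).
K_a = lim_{s→0} s^2·G(s) = 300·3 / (13) = 900/13.
r(t) = 3t^2 gives R(s) = 6/s^3.
e_ss = 6/K_a = 6/(900/13) = 13/150.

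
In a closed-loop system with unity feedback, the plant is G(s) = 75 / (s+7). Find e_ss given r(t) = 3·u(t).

G(s) has no factors of s in the denominator, so the system is type 0.
K_p = lim_{s→0} G(s) = 75 / (7) = 75/7.
e_ss = 3/(1 + K_p) = 3/(82/7) = 21/82.

21/82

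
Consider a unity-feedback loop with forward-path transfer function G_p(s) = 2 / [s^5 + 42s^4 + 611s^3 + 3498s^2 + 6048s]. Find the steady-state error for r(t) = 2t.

The denominator has no term below 6048s — 1 pole at s=0, type 1.
K_v = lim_{s→0} s·G_p(s) = 2 / 6048 = 1/3024.
e_ss = 2/K_v = 2/(1/3024) = 6048.

6048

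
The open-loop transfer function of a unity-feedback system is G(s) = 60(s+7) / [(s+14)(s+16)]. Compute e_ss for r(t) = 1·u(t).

8/23

The open loop has no poles at the origin → type 0 system.
K_p = lim_{s→0} G(s) = 60·7 / (14·16) = 1.875.
e_ss = 1/(1 + K_p) = 1/2.875 = 8/23.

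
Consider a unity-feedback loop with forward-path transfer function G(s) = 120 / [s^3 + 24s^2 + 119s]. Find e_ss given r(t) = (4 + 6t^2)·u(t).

Factoring s from the denominator leaves a polynomial with constant term 119, so the system is type 1. Taking each input component in turn:
  • 4: tracked with zero error.
  • 6t^2: a type-1 system cannot track it, e_ss → ∞.
The unbounded component dominates.

infinity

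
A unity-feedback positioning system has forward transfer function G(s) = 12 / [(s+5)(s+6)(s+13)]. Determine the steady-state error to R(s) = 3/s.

195/67

System type = 0 (no poles at s=0).
K_p = lim_{s→0} G(s) = 12 / (5·6·13) = 2/65.
e_ss = 3/(1 + K_p) = 3/(67/65) = 195/67.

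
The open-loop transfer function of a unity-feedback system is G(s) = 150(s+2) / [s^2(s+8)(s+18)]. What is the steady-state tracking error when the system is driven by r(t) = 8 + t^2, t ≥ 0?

0.96

Two free integrators in G(s): this is a type 2 system. Taking each input component in turn:
  • 8: tracked with zero error.
  • t^2: e_ss = 2/K_a with K_a=25/12 → 0.96.
Total e_ss = 0.96.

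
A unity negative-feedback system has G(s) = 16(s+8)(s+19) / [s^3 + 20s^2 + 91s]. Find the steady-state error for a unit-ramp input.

Lowest-order denominator term is 91s, so the open loop has 1 pole at the origin → type 1 system.
K_v = lim_{s→0} s·G(s) = 16·8·19 / 91 = 2432/91.
e_ss = 1/K_v = 1/(2432/91) = 91/2432.

91/2432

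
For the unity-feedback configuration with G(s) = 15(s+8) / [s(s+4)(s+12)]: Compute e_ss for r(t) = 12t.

4.8

System type = 1 (one pole at s=0).
K_v = lim_{s→0} s·G(s) = 15·8 / (4·12) = 2.5.
e_ss = 12/K_v = 12/2.5 = 4.8.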